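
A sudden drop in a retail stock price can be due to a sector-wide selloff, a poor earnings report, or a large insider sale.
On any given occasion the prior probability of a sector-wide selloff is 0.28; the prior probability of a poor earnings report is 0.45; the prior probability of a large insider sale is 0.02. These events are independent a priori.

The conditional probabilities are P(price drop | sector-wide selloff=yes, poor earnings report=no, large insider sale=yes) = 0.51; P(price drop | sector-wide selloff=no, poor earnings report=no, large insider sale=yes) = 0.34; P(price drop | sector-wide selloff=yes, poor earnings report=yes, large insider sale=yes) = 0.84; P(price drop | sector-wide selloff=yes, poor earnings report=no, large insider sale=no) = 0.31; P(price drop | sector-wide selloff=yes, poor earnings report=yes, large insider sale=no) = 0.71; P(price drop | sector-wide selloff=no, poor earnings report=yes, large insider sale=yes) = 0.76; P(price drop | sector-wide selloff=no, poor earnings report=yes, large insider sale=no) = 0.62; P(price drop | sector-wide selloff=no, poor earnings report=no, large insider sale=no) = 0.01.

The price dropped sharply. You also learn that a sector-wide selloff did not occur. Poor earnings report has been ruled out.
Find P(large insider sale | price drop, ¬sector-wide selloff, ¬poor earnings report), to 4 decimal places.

P(price drop | ¬sector-wide selloff, ¬poor earnings report) = 0.01×0.98 + 0.34×0.02 = 0.009800 + 0.006800 = 0.016600
Of this, 0.006800 comes from 0.34×0.02 (the large insider sale=true cases).
So P(large insider sale | price drop, ¬sector-wide selloff, ¬poor earnings report) = 0.006800/0.016600 ≈ 0.4096.

P(large insider sale | price drop, ¬sector-wide selloff, ¬poor earnings report) ≈ 0.4096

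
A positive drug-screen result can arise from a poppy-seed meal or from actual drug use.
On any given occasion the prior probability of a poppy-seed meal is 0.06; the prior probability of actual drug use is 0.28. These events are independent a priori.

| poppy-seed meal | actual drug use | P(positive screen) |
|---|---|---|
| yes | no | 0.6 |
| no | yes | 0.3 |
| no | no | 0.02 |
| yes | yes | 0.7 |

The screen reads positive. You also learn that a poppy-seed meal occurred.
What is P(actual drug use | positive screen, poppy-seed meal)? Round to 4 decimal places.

P(actual drug use | positive screen, poppy-seed meal) ≈ 0.3121

P(positive screen | poppy-seed meal) = 0.6×0.72 + 0.7×0.28 = 0.432000 + 0.196000 = 0.628000
The actual drug use-present share is 0.7×0.28 = 0.196000.
So P(actual drug use | positive screen, poppy-seed meal) = 0.196000/0.628000 ≈ 0.3121.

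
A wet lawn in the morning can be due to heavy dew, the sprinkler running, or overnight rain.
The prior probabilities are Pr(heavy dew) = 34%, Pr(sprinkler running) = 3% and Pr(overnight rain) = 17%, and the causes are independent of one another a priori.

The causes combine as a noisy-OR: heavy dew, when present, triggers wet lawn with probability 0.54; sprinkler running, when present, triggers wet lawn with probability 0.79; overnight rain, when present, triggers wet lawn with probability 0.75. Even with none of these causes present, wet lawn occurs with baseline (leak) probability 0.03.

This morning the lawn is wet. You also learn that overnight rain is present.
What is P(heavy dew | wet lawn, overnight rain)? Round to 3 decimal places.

Under noisy-OR, P(wet lawn | causes) = 1 − (1−0.03)·∏(1−qᵢ) over the active causes.
Sum P(wet lawn|·) weighted by the priors over the 4 (heavy dew, sprinkler running) configurations:
  P(wet lawn | overnight rain) = 0.7575·0.66·0.97 + 0.949075·0.66·0.03 + 0.88845·0.34·0.97 + 0.976575·0.34·0.03
        = 0.484951 + 0.018792 + 0.293011 + 0.009961 = 0.806715
Configurations with heavy dew contribute 0.302972, so
  P(heavy dew | wet lawn, overnight rain) = 0.302972 / 0.806715 ≈ 0.376

P(heavy dew | wet lawn, overnight rain) ≈ 0.376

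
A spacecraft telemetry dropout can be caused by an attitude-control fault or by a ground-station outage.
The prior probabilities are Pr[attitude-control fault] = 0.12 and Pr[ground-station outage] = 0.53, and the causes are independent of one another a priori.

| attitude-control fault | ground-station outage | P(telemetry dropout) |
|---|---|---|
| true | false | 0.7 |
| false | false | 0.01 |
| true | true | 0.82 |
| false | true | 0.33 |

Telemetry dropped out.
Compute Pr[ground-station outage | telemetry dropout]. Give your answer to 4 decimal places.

P(telemetry dropout) = 0.01·0.88·0.47 + 0.33·0.88·0.53 + 0.7·0.12·0.47 + 0.82·0.12·0.53 = 0.004136 + 0.153912 + 0.039480 + 0.052152 = 0.249680
The ground-station outage-present share is 0.153912 + 0.052152 = 0.206064.
Hence the posterior is 0.206064/0.249680 ≈ 0.8253.

Pr[ground-station outage | telemetry dropout] ≈ 0.8253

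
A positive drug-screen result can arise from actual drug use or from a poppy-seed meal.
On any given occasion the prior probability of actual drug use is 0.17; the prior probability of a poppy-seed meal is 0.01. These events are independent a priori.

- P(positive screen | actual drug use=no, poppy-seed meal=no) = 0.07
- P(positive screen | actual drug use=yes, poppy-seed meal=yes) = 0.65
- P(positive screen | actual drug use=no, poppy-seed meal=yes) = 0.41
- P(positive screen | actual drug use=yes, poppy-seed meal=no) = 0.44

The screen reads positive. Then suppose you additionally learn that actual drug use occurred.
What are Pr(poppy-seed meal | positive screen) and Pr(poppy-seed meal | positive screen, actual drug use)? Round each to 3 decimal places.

Pr(poppy-seed meal | positive screen) ≈ 0.033; Pr(poppy-seed meal | positive screen, actual drug use) ≈ 0.015

Numerator (weight on configurations with poppy-seed meal): 0.003403 + 0.001105 = 0.004508
Denominator P(positive screen): 0.07×0.83×0.99 + 0.41×0.83×0.01 + 0.44×0.17×0.99 + 0.65×0.17×0.01 = 0.136079
Posterior = 0.004508 / 0.136079 ≈ 0.033

Now condition on the additional information:
Enumerate both values of poppy-seed meal and weight by the priors:
  P(positive screen | actual drug use) = 0.44·0.99 + 0.65·0.01
        = 0.435600 + 0.006500 = 0.442100
The terms with poppy-seed meal present sum to 0.006500, so
  P(poppy-seed meal | positive screen, actual drug use) = 0.006500 / 0.442100 ≈ 0.015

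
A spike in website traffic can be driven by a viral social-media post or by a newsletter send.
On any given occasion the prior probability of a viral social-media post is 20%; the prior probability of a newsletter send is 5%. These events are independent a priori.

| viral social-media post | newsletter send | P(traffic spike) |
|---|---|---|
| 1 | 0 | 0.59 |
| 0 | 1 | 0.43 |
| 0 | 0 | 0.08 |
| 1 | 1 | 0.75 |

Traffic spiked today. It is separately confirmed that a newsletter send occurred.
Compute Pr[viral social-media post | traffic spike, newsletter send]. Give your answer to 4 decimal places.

Sum P(traffic spike|·) weighted by the priors over both values of viral social-media post:
  P(traffic spike | newsletter send) = 0.43*0.8 + 0.75*0.2
        = 0.344000 + 0.150000 = 0.494000
Keeping only the viral social-media post-present terms gives 0.150000, so
  P(viral social-media post | traffic spike, newsletter send) = 0.150000 / 0.494000 ≈ 0.3036

Pr[viral social-media post | traffic spike, newsletter send] ≈ 0.3036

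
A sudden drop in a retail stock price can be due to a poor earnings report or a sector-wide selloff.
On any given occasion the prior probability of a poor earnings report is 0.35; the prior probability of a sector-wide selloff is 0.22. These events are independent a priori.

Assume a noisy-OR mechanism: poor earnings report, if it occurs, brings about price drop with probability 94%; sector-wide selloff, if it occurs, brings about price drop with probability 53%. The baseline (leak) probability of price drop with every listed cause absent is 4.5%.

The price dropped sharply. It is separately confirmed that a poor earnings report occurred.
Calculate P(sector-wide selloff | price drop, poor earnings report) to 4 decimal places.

Under noisy-OR, P(price drop | causes) = 1 − (1−0.045)·∏(1−qᵢ) over the active causes.
By total probability over both values of sector-wide selloff:
  P(price drop | poor earnings report) = 0.9427·0.78 + 0.973069·0.22
        = 0.735306 + 0.214075 = 0.949381
The terms with sector-wide selloff present sum to 0.214075, so
  P(sector-wide selloff | price drop, poor earnings report) = 0.214075 / 0.949381 ≈ 0.2255

P(sector-wide selloff | price drop, poor earnings report) ≈ 0.2255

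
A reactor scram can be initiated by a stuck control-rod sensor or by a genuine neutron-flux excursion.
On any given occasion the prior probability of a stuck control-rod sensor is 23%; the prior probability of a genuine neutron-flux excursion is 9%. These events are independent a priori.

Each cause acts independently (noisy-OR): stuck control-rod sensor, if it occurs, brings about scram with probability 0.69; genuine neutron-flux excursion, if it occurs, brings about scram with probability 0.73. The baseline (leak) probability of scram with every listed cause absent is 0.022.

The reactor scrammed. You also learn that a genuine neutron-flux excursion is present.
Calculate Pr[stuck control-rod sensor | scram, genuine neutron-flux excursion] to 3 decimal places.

Pr[stuck control-rod sensor | scram, genuine neutron-flux excursion] ≈ 0.271

Under noisy-OR, P(scram | causes) = 1 − (1−0.022)·∏(1−qᵢ) over the active causes.
Numerator (weight on configurations with stuck control-rod sensor): 0.918141×0.23 = 0.211172
Denominator P(scram | genuine neutron-flux excursion): 0.73594×0.77 + 0.918141×0.23 = 0.777846
Posterior = 0.211172 / 0.777846 ≈ 0.271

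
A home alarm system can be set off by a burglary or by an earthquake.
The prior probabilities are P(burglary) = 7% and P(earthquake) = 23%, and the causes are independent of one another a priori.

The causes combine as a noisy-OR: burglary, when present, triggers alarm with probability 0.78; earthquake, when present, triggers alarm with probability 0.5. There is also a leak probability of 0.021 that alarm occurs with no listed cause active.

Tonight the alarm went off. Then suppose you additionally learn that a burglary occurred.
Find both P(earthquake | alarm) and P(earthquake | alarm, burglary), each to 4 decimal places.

P(earthquake | alarm) ≈ 0.6831; P(earthquake | alarm, burglary) ≈ 0.2536

Under noisy-OR, P(alarm | causes) = 1 − (1−0.021)·∏(1−qᵢ) over the active causes.
Enumerate the 4 (burglary, earthquake) configurations and weight by the priors:
  P(alarm) = 0.021·0.93·0.77 + 0.5105·0.93·0.23 + 0.78462·0.07·0.77 + 0.89231·0.07·0.23
        = 0.015038 + 0.109196 + 0.042291 + 0.014366 = 0.180891
Keeping only the earthquake-present terms gives 0.123562, so
  P(earthquake | alarm) = 0.123562 / 0.180891 ≈ 0.6831

With the extra evidence:
Enumerate both values of earthquake and weight by the priors:
  P(alarm | burglary) = 0.78462*0.77 + 0.89231*0.23
        = 0.604157 + 0.205231 = 0.809388
Configurations with earthquake contribute 0.205231, so
  P(earthquake | alarm, burglary) = 0.205231 / 0.809388 ≈ 0.2536
The drop from 0.6831 to 0.2536 is the explaining-away (discounting) effect.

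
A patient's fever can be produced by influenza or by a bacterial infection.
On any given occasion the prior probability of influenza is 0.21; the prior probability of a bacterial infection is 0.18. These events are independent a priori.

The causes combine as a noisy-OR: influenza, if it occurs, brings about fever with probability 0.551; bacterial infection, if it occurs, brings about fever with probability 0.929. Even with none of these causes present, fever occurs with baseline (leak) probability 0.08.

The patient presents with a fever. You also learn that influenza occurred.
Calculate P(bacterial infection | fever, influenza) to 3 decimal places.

P(bacterial infection | fever, influenza) ≈ 0.266

Under noisy-OR, P(fever | causes) = 1 − (1−0.08)·∏(1−qᵢ) over the active causes.
Sum P(fever|·) weighted by the priors over both values of bacterial infection:
  P(fever | influenza) = 0.58692×0.82 + 0.970671×0.18
        = 0.481274 + 0.174721 = 0.655995
Configurations with bacterial infection contribute 0.174721, so
  P(bacterial infection | fever, influenza) = 0.174721 / 0.655995 ≈ 0.266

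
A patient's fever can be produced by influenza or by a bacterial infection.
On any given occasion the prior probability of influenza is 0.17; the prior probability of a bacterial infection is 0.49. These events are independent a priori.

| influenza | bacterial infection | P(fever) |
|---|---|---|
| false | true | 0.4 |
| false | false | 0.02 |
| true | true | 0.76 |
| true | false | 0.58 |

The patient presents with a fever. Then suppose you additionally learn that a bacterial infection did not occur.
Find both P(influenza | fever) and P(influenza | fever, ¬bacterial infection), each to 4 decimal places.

P(influenza | fever) ≈ 0.3989; P(influenza | fever, ¬bacterial infection) ≈ 0.8559

Enumerate the 4 (influenza, bacterial infection) configurations and weight by the priors:
  P(fever) = 0.02·0.83·0.51 + 0.4·0.83·0.49 + 0.58·0.17·0.51 + 0.76·0.17·0.49
        = 0.008466 + 0.162680 + 0.050286 + 0.063308 = 0.284740
Configurations with influenza contribute 0.113594, so
  P(influenza | fever) = 0.113594 / 0.284740 ≈ 0.3989

Now condition on the additional information:
Weight on influenza=true, given the evidence: 0.58*0.17 = 0.098600
Denominator P(fever | ¬bacterial infection): 0.02*0.83 + 0.58*0.17 = 0.115200
P(influenza | fever, ¬bacterial infection) = 0.098600/0.115200 ≈ 0.8559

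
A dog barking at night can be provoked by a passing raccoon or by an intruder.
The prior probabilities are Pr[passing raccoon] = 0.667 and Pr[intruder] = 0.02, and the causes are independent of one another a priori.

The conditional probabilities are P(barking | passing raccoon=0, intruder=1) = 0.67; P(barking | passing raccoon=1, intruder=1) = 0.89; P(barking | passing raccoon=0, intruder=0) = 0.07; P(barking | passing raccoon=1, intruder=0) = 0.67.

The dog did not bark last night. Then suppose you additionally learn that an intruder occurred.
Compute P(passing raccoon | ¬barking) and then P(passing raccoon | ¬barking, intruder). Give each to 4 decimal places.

P(passing raccoon | ¬barking) ≈ 0.4154; P(passing raccoon | ¬barking, intruder) ≈ 0.4004

P(¬barking) = 0.93×0.333×0.98 + 0.33×0.333×0.02 + 0.33×0.667×0.98 + 0.11×0.667×0.02 = 0.303496 + 0.002198 + 0.215708 + 0.001467 = 0.522869
The passing raccoon-present share is 0.215708 + 0.001467 = 0.217175.
So P(passing raccoon | ¬barking) = 0.217175/0.522869 ≈ 0.4154.

With the extra evidence:
P(¬barking | intruder) = 0.33*0.333 + 0.11*0.667 = 0.109890 + 0.073370 = 0.183260
The passing raccoon-present share is 0.11*0.667 = 0.073370.
So P(passing raccoon | ¬barking, intruder) = 0.073370/0.183260 ≈ 0.4004.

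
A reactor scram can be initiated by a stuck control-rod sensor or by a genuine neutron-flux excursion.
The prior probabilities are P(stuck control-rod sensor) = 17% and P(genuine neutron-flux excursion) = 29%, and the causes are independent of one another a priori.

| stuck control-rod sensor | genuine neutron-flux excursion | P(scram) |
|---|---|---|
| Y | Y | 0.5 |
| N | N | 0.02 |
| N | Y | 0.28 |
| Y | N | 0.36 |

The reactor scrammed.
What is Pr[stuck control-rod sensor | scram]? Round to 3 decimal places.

Enumerate the 4 (stuck control-rod sensor, genuine neutron-flux excursion) configurations and weight by the priors:
  P(scram) = 0.02×0.83×0.71 + 0.28×0.83×0.29 + 0.36×0.17×0.71 + 0.5×0.17×0.29
        = 0.011786 + 0.067396 + 0.043452 + 0.024650 = 0.147284
Keeping only the stuck control-rod sensor-present terms gives 0.068102, so
  P(stuck control-rod sensor | scram) = 0.068102 / 0.147284 ≈ 0.462

Pr[stuck control-rod sensor | scram] ≈ 0.462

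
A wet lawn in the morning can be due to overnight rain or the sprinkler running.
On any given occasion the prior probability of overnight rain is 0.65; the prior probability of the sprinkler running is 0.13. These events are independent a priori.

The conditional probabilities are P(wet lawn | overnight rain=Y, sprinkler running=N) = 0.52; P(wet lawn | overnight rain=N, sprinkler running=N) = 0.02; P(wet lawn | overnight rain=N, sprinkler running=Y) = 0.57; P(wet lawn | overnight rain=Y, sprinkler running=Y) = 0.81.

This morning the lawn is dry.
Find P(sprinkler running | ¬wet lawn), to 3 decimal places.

P(sprinkler running | ¬wet lawn) ≈ 0.059

By total probability over the 4 (overnight rain, sprinkler running) configurations:
  P(¬wet lawn) = 0.98*0.35*0.87 + 0.43*0.35*0.13 + 0.48*0.65*0.87 + 0.19*0.65*0.13
        = 0.298410 + 0.019565 + 0.271440 + 0.016055 = 0.605470
Keeping only the sprinkler running-present terms gives 0.035620, so
  P(sprinkler running | ¬wet lawn) = 0.035620 / 0.605470 ≈ 0.059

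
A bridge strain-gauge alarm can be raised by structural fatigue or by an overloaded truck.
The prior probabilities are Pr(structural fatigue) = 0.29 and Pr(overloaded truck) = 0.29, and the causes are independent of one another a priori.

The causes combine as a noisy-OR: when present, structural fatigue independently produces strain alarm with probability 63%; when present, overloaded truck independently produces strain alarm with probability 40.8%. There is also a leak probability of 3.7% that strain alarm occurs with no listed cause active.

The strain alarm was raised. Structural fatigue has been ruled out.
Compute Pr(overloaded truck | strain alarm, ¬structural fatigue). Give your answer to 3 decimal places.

Pr(overloaded truck | strain alarm, ¬structural fatigue) ≈ 0.826

Under noisy-OR, P(strain alarm | causes) = 1 − (1−0.037)·∏(1−qᵢ) over the active causes.
P(strain alarm | ¬structural fatigue) = 0.037·0.71 + 0.429904·0.29 = 0.026270 + 0.124672 = 0.150942
Of this, 0.124672 comes from 0.429904·0.29 (the overloaded truck=true cases).
Hence the posterior is 0.124672/0.150942 ≈ 0.826.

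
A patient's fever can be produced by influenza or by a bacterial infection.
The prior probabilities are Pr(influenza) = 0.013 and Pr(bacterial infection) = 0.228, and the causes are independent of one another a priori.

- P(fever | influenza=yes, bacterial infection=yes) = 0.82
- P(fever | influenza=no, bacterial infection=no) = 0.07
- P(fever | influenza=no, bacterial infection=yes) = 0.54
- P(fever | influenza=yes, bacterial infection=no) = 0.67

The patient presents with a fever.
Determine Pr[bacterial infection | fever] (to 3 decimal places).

Numerator (weight on configurations with bacterial infection): 0.121519 + 0.002430 = 0.123949
Normalizer over all consistent configurations: 0.07×0.987×0.772 + 0.54×0.987×0.228 + 0.67×0.013×0.772 + 0.82×0.013×0.228 = 0.184010
Posterior = 0.123949 / 0.184010 ≈ 0.674

Pr[bacterial infection | fever] ≈ 0.674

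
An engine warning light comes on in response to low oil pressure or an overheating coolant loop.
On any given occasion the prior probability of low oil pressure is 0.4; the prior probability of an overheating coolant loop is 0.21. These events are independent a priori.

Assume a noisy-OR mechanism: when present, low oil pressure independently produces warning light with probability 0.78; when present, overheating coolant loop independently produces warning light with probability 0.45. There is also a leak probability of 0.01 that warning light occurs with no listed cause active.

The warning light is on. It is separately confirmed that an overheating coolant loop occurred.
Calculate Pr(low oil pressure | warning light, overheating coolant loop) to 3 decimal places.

Pr(low oil pressure | warning light, overheating coolant loop) ≈ 0.563

Under noisy-OR, P(warning light | causes) = 1 − (1−0.01)·∏(1−qᵢ) over the active causes.
By total probability over both values of low oil pressure:
  P(warning light | overheating coolant loop) = 0.4555*0.6 + 0.88021*0.4
        = 0.273300 + 0.352084 = 0.625384
The terms with low oil pressure present sum to 0.352084, so
  P(low oil pressure | warning light, overheating coolant loop) = 0.352084 / 0.625384 ≈ 0.563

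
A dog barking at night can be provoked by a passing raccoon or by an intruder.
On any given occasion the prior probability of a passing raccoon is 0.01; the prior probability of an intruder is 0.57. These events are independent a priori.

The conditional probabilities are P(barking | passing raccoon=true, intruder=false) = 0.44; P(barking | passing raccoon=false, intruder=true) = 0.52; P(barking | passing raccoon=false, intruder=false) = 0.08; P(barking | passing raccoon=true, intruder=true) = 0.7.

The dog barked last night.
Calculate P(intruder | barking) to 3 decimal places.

P(barking) = 0.08·0.99·0.43 + 0.52·0.99·0.57 + 0.44·0.01·0.43 + 0.7·0.01·0.57 = 0.034056 + 0.293436 + 0.001892 + 0.003990 = 0.333374
Of this, 0.297426 comes from 0.293436 + 0.003990 (the intruder=true cases).
Hence the posterior is 0.297426/0.333374 ≈ 0.892.

P(intruder | barking) ≈ 0.892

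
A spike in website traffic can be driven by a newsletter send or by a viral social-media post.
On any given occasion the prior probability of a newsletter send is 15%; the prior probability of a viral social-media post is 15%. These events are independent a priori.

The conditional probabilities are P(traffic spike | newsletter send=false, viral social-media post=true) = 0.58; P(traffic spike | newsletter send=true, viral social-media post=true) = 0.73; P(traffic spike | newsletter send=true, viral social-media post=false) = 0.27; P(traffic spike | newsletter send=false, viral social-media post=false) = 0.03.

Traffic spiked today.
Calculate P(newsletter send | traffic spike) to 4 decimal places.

P(newsletter send | traffic spike) ≈ 0.3472

By total probability over the 4 (newsletter send, viral social-media post) configurations:
  P(traffic spike) = 0.03×0.85×0.85 + 0.58×0.85×0.15 + 0.27×0.15×0.85 + 0.73×0.15×0.15
        = 0.021675 + 0.073950 + 0.034425 + 0.016425 = 0.146475
Configurations with newsletter send contribute 0.050850, so
  P(newsletter send | traffic spike) = 0.050850 / 0.146475 ≈ 0.3472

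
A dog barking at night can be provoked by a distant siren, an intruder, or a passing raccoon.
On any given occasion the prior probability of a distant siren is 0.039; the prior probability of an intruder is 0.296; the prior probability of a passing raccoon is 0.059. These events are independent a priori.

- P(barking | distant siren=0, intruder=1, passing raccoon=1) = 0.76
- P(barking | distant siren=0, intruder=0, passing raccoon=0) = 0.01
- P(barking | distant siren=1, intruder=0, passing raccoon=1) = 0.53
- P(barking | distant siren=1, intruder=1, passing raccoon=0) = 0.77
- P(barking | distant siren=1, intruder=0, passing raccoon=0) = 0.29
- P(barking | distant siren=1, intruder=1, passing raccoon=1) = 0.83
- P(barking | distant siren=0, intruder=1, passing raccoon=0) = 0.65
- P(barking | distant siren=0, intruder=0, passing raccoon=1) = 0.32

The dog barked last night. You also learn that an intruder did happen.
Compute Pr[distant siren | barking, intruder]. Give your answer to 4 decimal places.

Pr[distant siren | barking, intruder] ≈ 0.0456

By total probability over the 4 (distant siren, passing raccoon) configurations:
  P(barking | intruder) = 0.65×0.961×0.941 + 0.76×0.961×0.059 + 0.77×0.039×0.941 + 0.83×0.039×0.059
        = 0.587796 + 0.043091 + 0.028258 + 0.001910 = 0.661055
The terms with distant siren present sum to 0.030168, so
  P(distant siren | barking, intruder) = 0.030168 / 0.661055 ≈ 0.0456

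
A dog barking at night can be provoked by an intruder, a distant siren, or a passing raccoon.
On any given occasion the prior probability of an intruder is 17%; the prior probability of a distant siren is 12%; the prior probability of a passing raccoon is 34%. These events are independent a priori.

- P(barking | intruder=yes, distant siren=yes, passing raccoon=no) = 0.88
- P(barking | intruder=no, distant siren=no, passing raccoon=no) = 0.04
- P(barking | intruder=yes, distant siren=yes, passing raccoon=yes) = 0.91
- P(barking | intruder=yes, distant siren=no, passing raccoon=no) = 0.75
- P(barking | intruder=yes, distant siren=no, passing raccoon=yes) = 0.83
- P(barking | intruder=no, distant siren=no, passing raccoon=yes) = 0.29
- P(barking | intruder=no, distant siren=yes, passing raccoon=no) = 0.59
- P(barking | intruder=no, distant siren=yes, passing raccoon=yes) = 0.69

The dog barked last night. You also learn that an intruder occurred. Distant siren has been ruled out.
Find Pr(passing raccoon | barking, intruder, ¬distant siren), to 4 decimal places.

P(barking | intruder, ¬distant siren) = 0.75·0.66 + 0.83·0.34 = 0.495000 + 0.282200 = 0.777200
Restricting to configurations with passing raccoon present: 0.83·0.34 = 0.282200.
P(passing raccoon | barking, intruder, ¬distant siren) = 0.282200 / 0.777200 ≈ 0.3631

Pr(passing raccoon | barking, intruder, ¬distant siren) ≈ 0.3631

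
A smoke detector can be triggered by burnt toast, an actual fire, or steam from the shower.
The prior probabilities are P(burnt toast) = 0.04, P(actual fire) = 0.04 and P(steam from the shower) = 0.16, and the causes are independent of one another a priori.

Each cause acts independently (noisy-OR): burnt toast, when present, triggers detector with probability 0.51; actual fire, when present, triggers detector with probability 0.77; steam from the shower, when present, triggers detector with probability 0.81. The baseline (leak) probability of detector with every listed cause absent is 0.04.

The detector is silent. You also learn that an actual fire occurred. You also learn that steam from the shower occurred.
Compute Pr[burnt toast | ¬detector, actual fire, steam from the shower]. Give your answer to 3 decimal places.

Pr[burnt toast | ¬detector, actual fire, steam from the shower] ≈ 0.020

Under noisy-OR, P(detector | causes) = 1 − (1−0.04)·∏(1−qᵢ) over the active causes.
Numerator (weight on configurations with burnt toast): 0.020556·0.04 = 0.000822
The normalizing constant is 0.041952·0.96 + 0.020556·0.04 = 0.041096
Posterior = 0.000822 / 0.041096 ≈ 0.020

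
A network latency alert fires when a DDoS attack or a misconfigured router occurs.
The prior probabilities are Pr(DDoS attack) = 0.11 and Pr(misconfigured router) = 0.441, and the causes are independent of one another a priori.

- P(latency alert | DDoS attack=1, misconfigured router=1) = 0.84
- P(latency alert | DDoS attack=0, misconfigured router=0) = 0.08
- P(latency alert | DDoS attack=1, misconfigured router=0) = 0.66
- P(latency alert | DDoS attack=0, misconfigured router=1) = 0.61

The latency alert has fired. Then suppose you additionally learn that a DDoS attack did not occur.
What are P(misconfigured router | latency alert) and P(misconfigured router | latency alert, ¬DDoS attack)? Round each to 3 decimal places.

P(misconfigured router | latency alert) ≈ 0.777; P(misconfigured router | latency alert, ¬DDoS attack) ≈ 0.857

Numerator (weight on configurations with misconfigured router): 0.239419 + 0.040748 = 0.280167
Normalizer over all consistent configurations: 0.08×0.89×0.559 + 0.61×0.89×0.441 + 0.66×0.11×0.559 + 0.84×0.11×0.441 = 0.360551
P(misconfigured router | latency alert) = 0.280167/0.360551 ≈ 0.777

With the extra evidence:
Enumerate both values of misconfigured router and weight by the priors:
  P(latency alert | ¬DDoS attack) = 0.08*0.559 + 0.61*0.441
        = 0.044720 + 0.269010 = 0.313730
The terms with misconfigured router present sum to 0.269010, so
  P(misconfigured router | latency alert, ¬DDoS attack) = 0.269010 / 0.313730 ≈ 0.857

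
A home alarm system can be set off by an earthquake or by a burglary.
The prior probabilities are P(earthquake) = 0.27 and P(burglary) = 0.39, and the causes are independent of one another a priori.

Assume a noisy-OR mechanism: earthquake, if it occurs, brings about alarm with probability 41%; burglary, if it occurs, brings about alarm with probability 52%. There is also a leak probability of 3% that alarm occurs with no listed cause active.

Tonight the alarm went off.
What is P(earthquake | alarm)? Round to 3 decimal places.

P(earthquake | alarm) ≈ 0.470

Under noisy-OR, P(alarm | causes) = 1 − (1−0.03)·∏(1−qᵢ) over the active causes.
For the numerator, keep only earthquake=true terms: 0.070442 + 0.076374 = 0.146816
The normalizing constant is 0.03×0.73×0.61 + 0.5344×0.73×0.39 + 0.4277×0.27×0.61 + 0.725296×0.27×0.39 = 0.312319
P(earthquake | alarm) = 0.146816/0.312319 ≈ 0.470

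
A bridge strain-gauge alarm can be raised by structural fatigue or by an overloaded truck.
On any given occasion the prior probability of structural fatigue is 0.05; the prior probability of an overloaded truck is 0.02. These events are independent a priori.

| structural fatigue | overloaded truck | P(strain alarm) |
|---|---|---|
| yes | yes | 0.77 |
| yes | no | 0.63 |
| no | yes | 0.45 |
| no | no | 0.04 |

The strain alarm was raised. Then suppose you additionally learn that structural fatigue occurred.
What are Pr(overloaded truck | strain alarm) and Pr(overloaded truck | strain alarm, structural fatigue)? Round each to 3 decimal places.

For the numerator, keep only overloaded truck=true terms: 0.008550 + 0.000770 = 0.009320
Denominator P(strain alarm): 0.04·0.95·0.98 + 0.45·0.95·0.02 + 0.63·0.05·0.98 + 0.77·0.05·0.02 = 0.077430
Posterior = 0.009320 / 0.077430 ≈ 0.120

Now also conditioning on structural fatigue=true:
P(strain alarm | structural fatigue) = 0.63*0.98 + 0.77*0.02 = 0.617400 + 0.015400 = 0.632800
Restricting to configurations with overloaded truck present: 0.77*0.02 = 0.015400.
So P(overloaded truck | strain alarm, structural fatigue) = 0.015400/0.632800 ≈ 0.024.
This is intercausal reasoning (explaining away): once structural fatigue accounts for the strain alarm, overloaded truck becomes less likely.

Pr(overloaded truck | strain alarm) ≈ 0.120; Pr(overloaded truck | strain alarm, structural fatigue) ≈ 0.024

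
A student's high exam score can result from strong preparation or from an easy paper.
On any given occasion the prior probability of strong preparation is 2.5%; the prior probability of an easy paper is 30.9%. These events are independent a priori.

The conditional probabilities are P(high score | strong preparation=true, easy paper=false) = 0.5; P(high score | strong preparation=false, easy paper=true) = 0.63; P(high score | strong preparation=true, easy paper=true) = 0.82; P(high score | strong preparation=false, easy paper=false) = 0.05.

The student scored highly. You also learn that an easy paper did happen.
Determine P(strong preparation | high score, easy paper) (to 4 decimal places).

For the numerator, keep only strong preparation=true terms: 0.82·0.025 = 0.020500
Denominator P(high score | easy paper): 0.63·0.975 + 0.82·0.025 = 0.634750
Posterior = 0.020500 / 0.634750 ≈ 0.0323

P(strong preparation | high score, easy paper) ≈ 0.0323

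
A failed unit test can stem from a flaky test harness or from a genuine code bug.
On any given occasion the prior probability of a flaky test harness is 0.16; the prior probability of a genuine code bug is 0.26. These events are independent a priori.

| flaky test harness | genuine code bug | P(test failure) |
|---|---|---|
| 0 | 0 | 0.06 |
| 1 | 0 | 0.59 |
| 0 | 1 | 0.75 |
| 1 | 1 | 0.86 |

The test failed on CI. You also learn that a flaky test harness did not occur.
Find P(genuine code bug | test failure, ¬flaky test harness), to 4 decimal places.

P(genuine code bug | test failure, ¬flaky test harness) ≈ 0.8145

For the numerator, keep only genuine code bug=true terms: 0.75*0.26 = 0.195000
The normalizing constant is 0.06*0.74 + 0.75*0.26 = 0.239400
P(genuine code bug | test failure, ¬flaky test harness) = 0.195000/0.239400 ≈ 0.8145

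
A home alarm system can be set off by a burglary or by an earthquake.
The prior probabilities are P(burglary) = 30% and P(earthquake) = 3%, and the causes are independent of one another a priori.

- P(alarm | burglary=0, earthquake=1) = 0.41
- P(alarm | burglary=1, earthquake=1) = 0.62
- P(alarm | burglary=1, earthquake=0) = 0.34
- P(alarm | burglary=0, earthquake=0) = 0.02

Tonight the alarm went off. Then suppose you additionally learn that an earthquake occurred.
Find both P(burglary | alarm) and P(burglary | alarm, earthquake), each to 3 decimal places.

P(burglary | alarm) ≈ 0.825; P(burglary | alarm, earthquake) ≈ 0.393

Sum P(alarm|·) weighted by the priors over the 4 (burglary, earthquake) configurations:
  P(alarm) = 0.02×0.7×0.97 + 0.41×0.7×0.03 + 0.34×0.3×0.97 + 0.62×0.3×0.03
        = 0.013580 + 0.008610 + 0.098940 + 0.005580 = 0.126710
The terms with burglary present sum to 0.104520, so
  P(burglary | alarm) = 0.104520 / 0.126710 ≈ 0.825

With the extra evidence:
P(alarm | earthquake) = 0.41·0.7 + 0.62·0.3 = 0.287000 + 0.186000 = 0.473000
The burglary-present share is 0.62·0.3 = 0.186000.
So P(burglary | alarm, earthquake) = 0.186000/0.473000 ≈ 0.393.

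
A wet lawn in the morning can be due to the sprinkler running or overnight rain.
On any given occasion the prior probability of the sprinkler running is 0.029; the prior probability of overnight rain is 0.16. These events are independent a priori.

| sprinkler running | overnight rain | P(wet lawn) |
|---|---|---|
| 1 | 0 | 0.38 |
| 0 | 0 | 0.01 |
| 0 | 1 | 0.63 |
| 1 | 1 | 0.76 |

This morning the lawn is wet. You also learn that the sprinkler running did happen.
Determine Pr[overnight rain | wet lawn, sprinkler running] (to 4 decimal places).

Pr[overnight rain | wet lawn, sprinkler running] ≈ 0.2759

P(wet lawn | sprinkler running) = 0.38×0.84 + 0.76×0.16 = 0.319200 + 0.121600 = 0.440800
Of this, 0.121600 comes from 0.76×0.16 (the overnight rain=true cases).
P(overnight rain | wet lawn, sprinkler running) = 0.121600 / 0.440800 ≈ 0.2759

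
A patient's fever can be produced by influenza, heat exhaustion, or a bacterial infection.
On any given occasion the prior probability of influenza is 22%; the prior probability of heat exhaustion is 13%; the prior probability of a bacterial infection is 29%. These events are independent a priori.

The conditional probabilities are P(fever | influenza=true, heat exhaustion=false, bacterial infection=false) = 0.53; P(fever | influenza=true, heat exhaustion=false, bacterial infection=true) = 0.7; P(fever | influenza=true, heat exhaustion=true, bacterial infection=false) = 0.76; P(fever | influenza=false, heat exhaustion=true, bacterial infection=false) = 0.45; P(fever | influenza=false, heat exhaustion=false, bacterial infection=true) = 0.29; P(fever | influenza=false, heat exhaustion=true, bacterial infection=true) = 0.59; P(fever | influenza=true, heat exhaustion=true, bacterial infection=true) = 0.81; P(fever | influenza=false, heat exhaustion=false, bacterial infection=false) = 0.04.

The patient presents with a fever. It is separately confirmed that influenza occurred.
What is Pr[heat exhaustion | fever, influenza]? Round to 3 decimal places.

Pr[heat exhaustion | fever, influenza] ≈ 0.167

Weight on heat exhaustion=true, given the evidence: 0.070148 + 0.030537 = 0.100685
Denominator P(fever | influenza): 0.53·0.87·0.71 + 0.7·0.87·0.29 + 0.76·0.13·0.71 + 0.81·0.13·0.29 = 0.604676
P(heat exhaustion | fever, influenza) = 0.100685/0.604676 ≈ 0.167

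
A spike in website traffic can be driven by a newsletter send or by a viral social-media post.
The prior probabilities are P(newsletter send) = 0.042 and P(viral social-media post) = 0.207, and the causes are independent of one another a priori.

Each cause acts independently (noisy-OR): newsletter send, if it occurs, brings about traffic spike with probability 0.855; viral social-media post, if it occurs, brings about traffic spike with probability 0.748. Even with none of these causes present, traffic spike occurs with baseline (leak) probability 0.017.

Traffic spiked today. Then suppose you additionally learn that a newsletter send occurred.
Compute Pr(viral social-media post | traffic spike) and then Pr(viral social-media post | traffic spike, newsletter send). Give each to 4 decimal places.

Pr(viral social-media post | traffic spike) ≈ 0.7916; Pr(viral social-media post | traffic spike, newsletter send) ≈ 0.2269

Under noisy-OR, P(traffic spike | causes) = 1 − (1−0.017)·∏(1−qᵢ) over the active causes.
For the numerator, keep only viral social-media post=true terms: 0.149182 + 0.008382 = 0.157564
The normalizing constant is 0.017×0.958×0.793 + 0.752284×0.958×0.207 + 0.857465×0.042×0.793 + 0.964081×0.042×0.207 = 0.199038
Posterior = 0.157564 / 0.199038 ≈ 0.7916

With the extra evidence:
P(traffic spike | newsletter send) = 0.857465·0.793 + 0.964081·0.207 = 0.679970 + 0.199565 = 0.879535
The viral social-media post-present share is 0.964081·0.207 = 0.199565.
Hence the posterior is 0.199565/0.879535 ≈ 0.2269.
The drop from 0.7916 to 0.2269 is the explaining-away (discounting) effect.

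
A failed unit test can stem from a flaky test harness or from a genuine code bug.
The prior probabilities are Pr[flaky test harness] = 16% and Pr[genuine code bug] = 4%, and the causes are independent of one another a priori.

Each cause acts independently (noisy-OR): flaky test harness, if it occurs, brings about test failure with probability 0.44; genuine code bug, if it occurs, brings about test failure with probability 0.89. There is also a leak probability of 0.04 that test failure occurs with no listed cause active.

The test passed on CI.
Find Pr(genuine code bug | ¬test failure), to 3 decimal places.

Under noisy-OR, P(test failure | causes) = 1 − (1−0.04)·∏(1−qᵢ) over the active causes.
Numerator (weight on configurations with genuine code bug): 0.003548 + 0.000378 = 0.003926
Denominator P(¬test failure): 0.96×0.84×0.96 + 0.1056×0.84×0.04 + 0.5376×0.16×0.96 + 0.059136×0.16×0.04 = 0.860645
P(genuine code bug | ¬test failure) = 0.003926/0.860645 ≈ 0.005

Pr(genuine code bug | ¬test failure) ≈ 0.005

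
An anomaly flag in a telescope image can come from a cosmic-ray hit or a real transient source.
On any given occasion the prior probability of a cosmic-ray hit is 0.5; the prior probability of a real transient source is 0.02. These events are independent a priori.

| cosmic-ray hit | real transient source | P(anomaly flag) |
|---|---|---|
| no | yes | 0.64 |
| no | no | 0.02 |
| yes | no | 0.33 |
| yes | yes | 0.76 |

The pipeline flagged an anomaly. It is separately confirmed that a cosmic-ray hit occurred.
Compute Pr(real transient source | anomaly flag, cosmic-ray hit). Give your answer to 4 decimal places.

Pr(real transient source | anomaly flag, cosmic-ray hit) ≈ 0.0449

P(anomaly flag | cosmic-ray hit) = 0.33*0.98 + 0.76*0.02 = 0.323400 + 0.015200 = 0.338600
Restricting to configurations with real transient source present: 0.76*0.02 = 0.015200.
So P(real transient source | anomaly flag, cosmic-ray hit) = 0.015200/0.338600 ≈ 0.0449.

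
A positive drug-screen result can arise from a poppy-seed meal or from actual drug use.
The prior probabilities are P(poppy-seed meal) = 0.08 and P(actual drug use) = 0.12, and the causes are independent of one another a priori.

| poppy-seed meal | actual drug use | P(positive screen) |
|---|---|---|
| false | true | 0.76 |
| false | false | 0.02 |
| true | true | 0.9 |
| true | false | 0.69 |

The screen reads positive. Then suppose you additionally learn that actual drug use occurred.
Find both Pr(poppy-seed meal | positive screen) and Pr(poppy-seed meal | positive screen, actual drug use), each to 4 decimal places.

Pr(poppy-seed meal | positive screen) ≈ 0.3637; Pr(poppy-seed meal | positive screen, actual drug use) ≈ 0.0934

Numerator (weight on configurations with poppy-seed meal): 0.048576 + 0.008640 = 0.057216
Normalizer over all consistent configurations: 0.02·0.92·0.88 + 0.76·0.92·0.12 + 0.69·0.08·0.88 + 0.9·0.08·0.12 = 0.157312
P(poppy-seed meal | positive screen) = 0.057216/0.157312 ≈ 0.3637

Now condition on the additional information:
By total probability over both values of poppy-seed meal:
  P(positive screen | actual drug use) = 0.76×0.92 + 0.9×0.08
        = 0.699200 + 0.072000 = 0.771200
Keeping only the poppy-seed meal-present terms gives 0.072000, so
  P(poppy-seed meal | positive screen, actual drug use) = 0.072000 / 0.771200 ≈ 0.0934
Conditioning on actual drug use lowers the posterior on poppy-seed meal: the classic explaining-away effect in a common-effect structure.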